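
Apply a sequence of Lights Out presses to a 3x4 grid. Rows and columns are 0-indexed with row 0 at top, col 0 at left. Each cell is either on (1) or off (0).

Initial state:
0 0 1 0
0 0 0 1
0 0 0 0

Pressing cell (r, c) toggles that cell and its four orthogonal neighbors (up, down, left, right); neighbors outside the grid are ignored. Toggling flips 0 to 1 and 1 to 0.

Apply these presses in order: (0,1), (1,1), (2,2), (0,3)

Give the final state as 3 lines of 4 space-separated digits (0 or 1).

After press 1 at (0,1):
1 1 0 0
0 1 0 1
0 0 0 0

After press 2 at (1,1):
1 0 0 0
1 0 1 1
0 1 0 0

After press 3 at (2,2):
1 0 0 0
1 0 0 1
0 0 1 1

After press 4 at (0,3):
1 0 1 1
1 0 0 0
0 0 1 1

Answer: 1 0 1 1
1 0 0 0
0 0 1 1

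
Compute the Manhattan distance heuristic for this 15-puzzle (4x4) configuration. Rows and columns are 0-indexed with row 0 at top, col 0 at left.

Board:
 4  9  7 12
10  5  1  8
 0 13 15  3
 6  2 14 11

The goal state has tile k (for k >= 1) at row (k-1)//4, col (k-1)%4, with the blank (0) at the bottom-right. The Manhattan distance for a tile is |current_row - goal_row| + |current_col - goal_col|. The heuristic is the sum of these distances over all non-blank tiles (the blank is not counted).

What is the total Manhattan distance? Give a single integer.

Tile 4: at (0,0), goal (0,3), distance |0-0|+|0-3| = 3
Tile 9: at (0,1), goal (2,0), distance |0-2|+|1-0| = 3
Tile 7: at (0,2), goal (1,2), distance |0-1|+|2-2| = 1
Tile 12: at (0,3), goal (2,3), distance |0-2|+|3-3| = 2
Tile 10: at (1,0), goal (2,1), distance |1-2|+|0-1| = 2
Tile 5: at (1,1), goal (1,0), distance |1-1|+|1-0| = 1
Tile 1: at (1,2), goal (0,0), distance |1-0|+|2-0| = 3
Tile 8: at (1,3), goal (1,3), distance |1-1|+|3-3| = 0
Tile 13: at (2,1), goal (3,0), distance |2-3|+|1-0| = 2
Tile 15: at (2,2), goal (3,2), distance |2-3|+|2-2| = 1
Tile 3: at (2,3), goal (0,2), distance |2-0|+|3-2| = 3
Tile 6: at (3,0), goal (1,1), distance |3-1|+|0-1| = 3
Tile 2: at (3,1), goal (0,1), distance |3-0|+|1-1| = 3
Tile 14: at (3,2), goal (3,1), distance |3-3|+|2-1| = 1
Tile 11: at (3,3), goal (2,2), distance |3-2|+|3-2| = 2
Sum: 3 + 3 + 1 + 2 + 2 + 1 + 3 + 0 + 2 + 1 + 3 + 3 + 3 + 1 + 2 = 30

Answer: 30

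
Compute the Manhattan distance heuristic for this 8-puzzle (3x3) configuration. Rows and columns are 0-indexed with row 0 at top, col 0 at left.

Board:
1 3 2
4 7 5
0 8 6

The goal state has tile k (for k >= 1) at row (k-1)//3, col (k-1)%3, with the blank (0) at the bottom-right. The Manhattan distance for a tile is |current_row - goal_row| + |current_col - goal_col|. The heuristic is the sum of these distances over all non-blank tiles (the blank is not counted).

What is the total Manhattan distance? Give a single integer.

Answer: 6

Derivation:
Tile 1: (0,0)->(0,0) = 0
Tile 3: (0,1)->(0,2) = 1
Tile 2: (0,2)->(0,1) = 1
Tile 4: (1,0)->(1,0) = 0
Tile 7: (1,1)->(2,0) = 2
Tile 5: (1,2)->(1,1) = 1
Tile 8: (2,1)->(2,1) = 0
Tile 6: (2,2)->(1,2) = 1
Sum: 0 + 1 + 1 + 0 + 2 + 1 + 0 + 1 = 6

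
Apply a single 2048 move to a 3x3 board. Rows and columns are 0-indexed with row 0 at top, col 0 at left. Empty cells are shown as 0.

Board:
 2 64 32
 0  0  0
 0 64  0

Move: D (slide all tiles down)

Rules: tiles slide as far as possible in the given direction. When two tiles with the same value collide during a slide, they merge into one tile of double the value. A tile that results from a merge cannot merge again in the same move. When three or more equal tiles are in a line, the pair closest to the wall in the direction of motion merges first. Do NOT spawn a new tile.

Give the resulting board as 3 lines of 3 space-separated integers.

Answer:   0   0   0
  0   0   0
  2 128  32

Derivation:
Slide down:
col 0: [2, 0, 0] -> [0, 0, 2]
col 1: [64, 0, 64] -> [0, 0, 128]
col 2: [32, 0, 0] -> [0, 0, 32]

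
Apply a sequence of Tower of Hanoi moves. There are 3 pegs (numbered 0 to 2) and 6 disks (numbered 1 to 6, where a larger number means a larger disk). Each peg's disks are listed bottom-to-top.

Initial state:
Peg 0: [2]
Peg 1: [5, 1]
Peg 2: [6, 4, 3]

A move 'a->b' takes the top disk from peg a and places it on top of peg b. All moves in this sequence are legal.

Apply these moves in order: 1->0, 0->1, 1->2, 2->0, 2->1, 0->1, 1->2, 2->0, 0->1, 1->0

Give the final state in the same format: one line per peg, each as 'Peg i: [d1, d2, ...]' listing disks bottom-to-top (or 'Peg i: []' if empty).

Answer: Peg 0: [2, 1]
Peg 1: [5, 3]
Peg 2: [6, 4]

Derivation:
After move 1 (1->0):
Peg 0: [2, 1]
Peg 1: [5]
Peg 2: [6, 4, 3]

After move 2 (0->1):
Peg 0: [2]
Peg 1: [5, 1]
Peg 2: [6, 4, 3]

After move 3 (1->2):
Peg 0: [2]
Peg 1: [5]
Peg 2: [6, 4, 3, 1]

After move 4 (2->0):
Peg 0: [2, 1]
Peg 1: [5]
Peg 2: [6, 4, 3]

After move 5 (2->1):
Peg 0: [2, 1]
Peg 1: [5, 3]
Peg 2: [6, 4]

After move 6 (0->1):
Peg 0: [2]
Peg 1: [5, 3, 1]
Peg 2: [6, 4]

After move 7 (1->2):
Peg 0: [2]
Peg 1: [5, 3]
Peg 2: [6, 4, 1]

After move 8 (2->0):
Peg 0: [2, 1]
Peg 1: [5, 3]
Peg 2: [6, 4]

After move 9 (0->1):
Peg 0: [2]
Peg 1: [5, 3, 1]
Peg 2: [6, 4]

After move 10 (1->0):
Peg 0: [2, 1]
Peg 1: [5, 3]
Peg 2: [6, 4]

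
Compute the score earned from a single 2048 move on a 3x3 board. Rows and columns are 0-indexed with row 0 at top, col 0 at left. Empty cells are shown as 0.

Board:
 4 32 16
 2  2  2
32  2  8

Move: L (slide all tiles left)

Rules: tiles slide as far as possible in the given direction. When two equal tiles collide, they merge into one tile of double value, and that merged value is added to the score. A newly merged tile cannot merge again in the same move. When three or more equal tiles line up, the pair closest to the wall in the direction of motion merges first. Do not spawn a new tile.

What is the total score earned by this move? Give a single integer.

Answer: 4

Derivation:
Slide left:
row 0: [4, 32, 16] -> [4, 32, 16]  score +0 (running 0)
row 1: [2, 2, 2] -> [4, 2, 0]  score +4 (running 4)
row 2: [32, 2, 8] -> [32, 2, 8]  score +0 (running 4)
Board after move:
 4 32 16
 4  2  0
32  2  8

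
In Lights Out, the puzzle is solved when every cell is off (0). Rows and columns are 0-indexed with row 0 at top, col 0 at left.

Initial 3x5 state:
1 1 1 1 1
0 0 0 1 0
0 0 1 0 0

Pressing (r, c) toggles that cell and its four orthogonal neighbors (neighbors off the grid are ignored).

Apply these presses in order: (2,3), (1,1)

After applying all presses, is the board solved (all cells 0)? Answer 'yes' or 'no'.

Answer: no

Derivation:
After press 1 at (2,3):
1 1 1 1 1
0 0 0 0 0
0 0 0 1 1

After press 2 at (1,1):
1 0 1 1 1
1 1 1 0 0
0 1 0 1 1

Lights still on: 10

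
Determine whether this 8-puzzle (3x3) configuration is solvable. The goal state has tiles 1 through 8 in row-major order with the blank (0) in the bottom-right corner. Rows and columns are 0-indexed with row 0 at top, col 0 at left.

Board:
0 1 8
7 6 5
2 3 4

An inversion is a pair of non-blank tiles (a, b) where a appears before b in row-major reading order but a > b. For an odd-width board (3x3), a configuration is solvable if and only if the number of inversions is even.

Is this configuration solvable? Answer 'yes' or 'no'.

Answer: yes

Derivation:
Inversions (pairs i<j in row-major order where tile[i] > tile[j] > 0): 18
18 is even, so the puzzle is solvable.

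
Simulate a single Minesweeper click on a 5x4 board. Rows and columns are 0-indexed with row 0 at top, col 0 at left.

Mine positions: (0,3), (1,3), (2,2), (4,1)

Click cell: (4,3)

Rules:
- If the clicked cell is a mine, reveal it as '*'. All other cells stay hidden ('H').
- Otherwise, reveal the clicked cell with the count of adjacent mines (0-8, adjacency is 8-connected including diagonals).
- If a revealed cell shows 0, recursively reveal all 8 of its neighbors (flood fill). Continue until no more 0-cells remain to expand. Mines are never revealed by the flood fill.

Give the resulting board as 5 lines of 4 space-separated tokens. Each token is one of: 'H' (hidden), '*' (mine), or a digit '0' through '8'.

H H H H
H H H H
H H H H
H H 2 1
H H 1 0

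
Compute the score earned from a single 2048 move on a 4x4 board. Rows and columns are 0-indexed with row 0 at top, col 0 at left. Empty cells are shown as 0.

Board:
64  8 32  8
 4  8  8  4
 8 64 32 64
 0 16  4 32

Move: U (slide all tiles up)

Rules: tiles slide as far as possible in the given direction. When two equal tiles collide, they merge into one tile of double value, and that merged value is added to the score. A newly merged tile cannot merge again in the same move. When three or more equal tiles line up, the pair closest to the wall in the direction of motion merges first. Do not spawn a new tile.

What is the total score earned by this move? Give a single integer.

Answer: 16

Derivation:
Slide up:
col 0: [64, 4, 8, 0] -> [64, 4, 8, 0]  score +0 (running 0)
col 1: [8, 8, 64, 16] -> [16, 64, 16, 0]  score +16 (running 16)
col 2: [32, 8, 32, 4] -> [32, 8, 32, 4]  score +0 (running 16)
col 3: [8, 4, 64, 32] -> [8, 4, 64, 32]  score +0 (running 16)
Board after move:
64 16 32  8
 4 64  8  4
 8 16 32 64
 0  0  4 32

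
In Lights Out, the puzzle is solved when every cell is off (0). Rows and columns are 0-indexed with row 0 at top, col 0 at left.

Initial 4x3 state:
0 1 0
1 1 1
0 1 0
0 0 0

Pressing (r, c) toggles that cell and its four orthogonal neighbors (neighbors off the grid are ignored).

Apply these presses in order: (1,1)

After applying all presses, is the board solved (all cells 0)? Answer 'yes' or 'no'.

After press 1 at (1,1):
0 0 0
0 0 0
0 0 0
0 0 0

Lights still on: 0

Answer: yes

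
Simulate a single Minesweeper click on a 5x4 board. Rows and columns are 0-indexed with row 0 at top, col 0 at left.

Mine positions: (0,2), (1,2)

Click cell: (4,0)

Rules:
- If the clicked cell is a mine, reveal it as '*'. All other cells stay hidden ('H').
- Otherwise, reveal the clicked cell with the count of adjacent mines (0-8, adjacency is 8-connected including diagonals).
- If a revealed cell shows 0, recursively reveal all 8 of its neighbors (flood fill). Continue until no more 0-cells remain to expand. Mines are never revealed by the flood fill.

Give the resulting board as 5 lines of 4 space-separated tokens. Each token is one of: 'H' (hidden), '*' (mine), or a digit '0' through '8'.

0 2 H H
0 2 H H
0 1 1 1
0 0 0 0
0 0 0 0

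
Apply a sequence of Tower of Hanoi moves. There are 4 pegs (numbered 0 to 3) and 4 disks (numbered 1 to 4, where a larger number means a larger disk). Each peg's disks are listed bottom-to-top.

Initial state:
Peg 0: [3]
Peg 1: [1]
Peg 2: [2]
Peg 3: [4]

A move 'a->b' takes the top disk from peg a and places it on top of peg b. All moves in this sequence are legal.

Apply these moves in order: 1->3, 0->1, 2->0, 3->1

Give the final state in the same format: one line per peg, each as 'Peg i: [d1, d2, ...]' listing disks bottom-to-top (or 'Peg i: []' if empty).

After move 1 (1->3):
Peg 0: [3]
Peg 1: []
Peg 2: [2]
Peg 3: [4, 1]

After move 2 (0->1):
Peg 0: []
Peg 1: [3]
Peg 2: [2]
Peg 3: [4, 1]

After move 3 (2->0):
Peg 0: [2]
Peg 1: [3]
Peg 2: []
Peg 3: [4, 1]

After move 4 (3->1):
Peg 0: [2]
Peg 1: [3, 1]
Peg 2: []
Peg 3: [4]

Answer: Peg 0: [2]
Peg 1: [3, 1]
Peg 2: []
Peg 3: [4]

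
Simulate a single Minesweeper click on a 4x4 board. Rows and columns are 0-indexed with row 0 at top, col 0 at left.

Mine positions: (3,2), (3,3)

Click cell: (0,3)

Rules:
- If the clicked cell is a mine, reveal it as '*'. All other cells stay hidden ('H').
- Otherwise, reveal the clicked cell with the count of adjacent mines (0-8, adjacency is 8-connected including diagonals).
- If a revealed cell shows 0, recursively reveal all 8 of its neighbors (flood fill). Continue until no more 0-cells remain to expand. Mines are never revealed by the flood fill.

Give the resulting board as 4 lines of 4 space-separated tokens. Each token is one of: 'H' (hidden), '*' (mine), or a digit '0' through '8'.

0 0 0 0
0 0 0 0
0 1 2 2
0 1 H H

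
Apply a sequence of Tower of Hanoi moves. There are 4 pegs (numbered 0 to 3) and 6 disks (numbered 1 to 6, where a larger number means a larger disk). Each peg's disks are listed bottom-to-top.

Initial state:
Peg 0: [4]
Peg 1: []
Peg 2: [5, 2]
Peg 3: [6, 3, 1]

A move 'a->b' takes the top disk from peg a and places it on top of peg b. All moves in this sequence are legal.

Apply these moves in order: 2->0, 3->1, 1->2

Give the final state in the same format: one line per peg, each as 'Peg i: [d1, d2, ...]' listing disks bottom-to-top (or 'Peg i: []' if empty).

Answer: Peg 0: [4, 2]
Peg 1: []
Peg 2: [5, 1]
Peg 3: [6, 3]

Derivation:
After move 1 (2->0):
Peg 0: [4, 2]
Peg 1: []
Peg 2: [5]
Peg 3: [6, 3, 1]

After move 2 (3->1):
Peg 0: [4, 2]
Peg 1: [1]
Peg 2: [5]
Peg 3: [6, 3]

After move 3 (1->2):
Peg 0: [4, 2]
Peg 1: []
Peg 2: [5, 1]
Peg 3: [6, 3]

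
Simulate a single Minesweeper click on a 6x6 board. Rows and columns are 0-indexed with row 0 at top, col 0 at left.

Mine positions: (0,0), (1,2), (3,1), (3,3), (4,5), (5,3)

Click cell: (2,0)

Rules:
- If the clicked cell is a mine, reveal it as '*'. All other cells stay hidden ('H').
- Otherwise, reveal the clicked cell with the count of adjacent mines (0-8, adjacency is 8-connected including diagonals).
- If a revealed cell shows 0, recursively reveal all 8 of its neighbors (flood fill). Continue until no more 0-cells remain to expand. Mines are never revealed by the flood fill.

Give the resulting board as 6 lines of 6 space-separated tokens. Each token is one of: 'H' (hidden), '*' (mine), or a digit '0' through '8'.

H H H H H H
H H H H H H
1 H H H H H
H H H H H H
H H H H H H
H H H H H H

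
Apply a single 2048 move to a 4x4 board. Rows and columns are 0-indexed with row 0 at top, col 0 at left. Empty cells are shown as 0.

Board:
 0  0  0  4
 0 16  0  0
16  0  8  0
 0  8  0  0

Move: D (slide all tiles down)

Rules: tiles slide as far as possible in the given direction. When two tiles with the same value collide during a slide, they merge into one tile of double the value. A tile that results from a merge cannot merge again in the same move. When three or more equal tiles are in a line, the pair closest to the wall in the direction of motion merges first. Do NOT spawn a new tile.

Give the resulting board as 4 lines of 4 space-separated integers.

Slide down:
col 0: [0, 0, 16, 0] -> [0, 0, 0, 16]
col 1: [0, 16, 0, 8] -> [0, 0, 16, 8]
col 2: [0, 0, 8, 0] -> [0, 0, 0, 8]
col 3: [4, 0, 0, 0] -> [0, 0, 0, 4]

Answer:  0  0  0  0
 0  0  0  0
 0 16  0  0
16  8  8  4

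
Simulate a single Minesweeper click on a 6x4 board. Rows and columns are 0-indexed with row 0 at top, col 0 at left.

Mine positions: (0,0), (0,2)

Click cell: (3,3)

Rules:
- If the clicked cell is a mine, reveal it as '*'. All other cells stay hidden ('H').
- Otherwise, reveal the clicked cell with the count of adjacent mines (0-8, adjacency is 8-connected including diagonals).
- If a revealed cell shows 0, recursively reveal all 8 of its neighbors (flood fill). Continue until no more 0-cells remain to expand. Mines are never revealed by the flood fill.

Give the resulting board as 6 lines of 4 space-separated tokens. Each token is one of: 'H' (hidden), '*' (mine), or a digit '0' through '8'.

H H H H
1 2 1 1
0 0 0 0
0 0 0 0
0 0 0 0
0 0 0 0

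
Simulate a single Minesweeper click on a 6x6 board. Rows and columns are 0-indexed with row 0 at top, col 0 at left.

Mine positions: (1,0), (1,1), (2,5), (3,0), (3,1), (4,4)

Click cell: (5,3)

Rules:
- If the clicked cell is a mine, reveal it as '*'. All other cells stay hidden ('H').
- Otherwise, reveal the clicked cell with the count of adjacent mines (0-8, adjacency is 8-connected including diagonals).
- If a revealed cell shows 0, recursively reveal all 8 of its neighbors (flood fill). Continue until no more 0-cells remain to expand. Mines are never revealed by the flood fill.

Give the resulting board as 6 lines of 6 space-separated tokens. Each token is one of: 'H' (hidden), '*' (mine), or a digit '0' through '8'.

H H H H H H
H H H H H H
H H H H H H
H H H H H H
H H H H H H
H H H 1 H H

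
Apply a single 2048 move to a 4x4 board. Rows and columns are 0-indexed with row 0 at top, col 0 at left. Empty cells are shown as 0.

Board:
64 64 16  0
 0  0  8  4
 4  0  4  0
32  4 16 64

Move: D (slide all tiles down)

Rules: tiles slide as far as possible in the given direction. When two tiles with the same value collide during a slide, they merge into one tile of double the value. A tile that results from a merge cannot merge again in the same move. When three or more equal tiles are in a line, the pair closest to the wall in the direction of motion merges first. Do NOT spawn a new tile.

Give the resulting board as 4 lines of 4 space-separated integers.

Slide down:
col 0: [64, 0, 4, 32] -> [0, 64, 4, 32]
col 1: [64, 0, 0, 4] -> [0, 0, 64, 4]
col 2: [16, 8, 4, 16] -> [16, 8, 4, 16]
col 3: [0, 4, 0, 64] -> [0, 0, 4, 64]

Answer:  0  0 16  0
64  0  8  0
 4 64  4  4
32  4 16 64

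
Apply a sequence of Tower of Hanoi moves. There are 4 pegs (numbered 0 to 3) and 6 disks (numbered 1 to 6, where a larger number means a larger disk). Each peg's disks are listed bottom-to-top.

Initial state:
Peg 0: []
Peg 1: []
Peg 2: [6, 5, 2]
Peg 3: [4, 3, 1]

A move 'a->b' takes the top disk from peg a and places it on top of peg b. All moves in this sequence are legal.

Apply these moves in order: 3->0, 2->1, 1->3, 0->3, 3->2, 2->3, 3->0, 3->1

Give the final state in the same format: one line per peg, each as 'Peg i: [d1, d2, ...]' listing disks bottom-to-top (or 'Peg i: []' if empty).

Answer: Peg 0: [1]
Peg 1: [2]
Peg 2: [6, 5]
Peg 3: [4, 3]

Derivation:
After move 1 (3->0):
Peg 0: [1]
Peg 1: []
Peg 2: [6, 5, 2]
Peg 3: [4, 3]

After move 2 (2->1):
Peg 0: [1]
Peg 1: [2]
Peg 2: [6, 5]
Peg 3: [4, 3]

After move 3 (1->3):
Peg 0: [1]
Peg 1: []
Peg 2: [6, 5]
Peg 3: [4, 3, 2]

After move 4 (0->3):
Peg 0: []
Peg 1: []
Peg 2: [6, 5]
Peg 3: [4, 3, 2, 1]

After move 5 (3->2):
Peg 0: []
Peg 1: []
Peg 2: [6, 5, 1]
Peg 3: [4, 3, 2]

After move 6 (2->3):
Peg 0: []
Peg 1: []
Peg 2: [6, 5]
Peg 3: [4, 3, 2, 1]

After move 7 (3->0):
Peg 0: [1]
Peg 1: []
Peg 2: [6, 5]
Peg 3: [4, 3, 2]

After move 8 (3->1):
Peg 0: [1]
Peg 1: [2]
Peg 2: [6, 5]
Peg 3: [4, 3]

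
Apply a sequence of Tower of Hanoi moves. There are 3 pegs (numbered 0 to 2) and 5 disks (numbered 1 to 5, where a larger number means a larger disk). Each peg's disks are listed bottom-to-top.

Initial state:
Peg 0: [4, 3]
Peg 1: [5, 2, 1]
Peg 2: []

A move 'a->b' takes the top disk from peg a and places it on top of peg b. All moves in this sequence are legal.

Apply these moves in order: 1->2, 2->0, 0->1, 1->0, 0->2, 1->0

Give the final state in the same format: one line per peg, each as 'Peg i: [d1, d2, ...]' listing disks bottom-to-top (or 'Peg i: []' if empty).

Answer: Peg 0: [4, 3, 2]
Peg 1: [5]
Peg 2: [1]

Derivation:
After move 1 (1->2):
Peg 0: [4, 3]
Peg 1: [5, 2]
Peg 2: [1]

After move 2 (2->0):
Peg 0: [4, 3, 1]
Peg 1: [5, 2]
Peg 2: []

After move 3 (0->1):
Peg 0: [4, 3]
Peg 1: [5, 2, 1]
Peg 2: []

After move 4 (1->0):
Peg 0: [4, 3, 1]
Peg 1: [5, 2]
Peg 2: []

After move 5 (0->2):
Peg 0: [4, 3]
Peg 1: [5, 2]
Peg 2: [1]

After move 6 (1->0):
Peg 0: [4, 3, 2]
Peg 1: [5]
Peg 2: [1]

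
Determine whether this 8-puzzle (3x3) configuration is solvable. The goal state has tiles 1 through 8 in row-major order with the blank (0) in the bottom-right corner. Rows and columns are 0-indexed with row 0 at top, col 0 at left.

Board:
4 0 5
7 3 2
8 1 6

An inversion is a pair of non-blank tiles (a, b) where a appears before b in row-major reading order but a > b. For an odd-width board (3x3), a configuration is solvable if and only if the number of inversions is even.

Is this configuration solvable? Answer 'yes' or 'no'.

Answer: no

Derivation:
Inversions (pairs i<j in row-major order where tile[i] > tile[j] > 0): 15
15 is odd, so the puzzle is not solvable.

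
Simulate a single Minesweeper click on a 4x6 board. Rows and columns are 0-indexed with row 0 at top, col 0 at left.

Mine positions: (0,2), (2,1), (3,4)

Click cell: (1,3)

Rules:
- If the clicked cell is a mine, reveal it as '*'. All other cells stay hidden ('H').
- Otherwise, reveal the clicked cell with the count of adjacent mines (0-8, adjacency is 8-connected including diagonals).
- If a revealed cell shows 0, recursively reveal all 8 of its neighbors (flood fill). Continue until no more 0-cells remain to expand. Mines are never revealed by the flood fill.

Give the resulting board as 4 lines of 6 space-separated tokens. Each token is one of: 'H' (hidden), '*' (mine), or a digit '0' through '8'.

H H H H H H
H H H 1 H H
H H H H H H
H H H H H H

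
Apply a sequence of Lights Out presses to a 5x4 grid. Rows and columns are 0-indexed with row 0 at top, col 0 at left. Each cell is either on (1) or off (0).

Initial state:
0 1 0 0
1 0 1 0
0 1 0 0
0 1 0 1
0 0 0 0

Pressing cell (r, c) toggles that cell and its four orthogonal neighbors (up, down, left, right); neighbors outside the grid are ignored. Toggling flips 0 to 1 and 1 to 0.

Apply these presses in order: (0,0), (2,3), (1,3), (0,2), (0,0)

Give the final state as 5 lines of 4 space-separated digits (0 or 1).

Answer: 0 0 1 0
1 0 1 0
0 1 1 0
0 1 0 0
0 0 0 0

Derivation:
After press 1 at (0,0):
1 0 0 0
0 0 1 0
0 1 0 0
0 1 0 1
0 0 0 0

After press 2 at (2,3):
1 0 0 0
0 0 1 1
0 1 1 1
0 1 0 0
0 0 0 0

After press 3 at (1,3):
1 0 0 1
0 0 0 0
0 1 1 0
0 1 0 0
0 0 0 0

After press 4 at (0,2):
1 1 1 0
0 0 1 0
0 1 1 0
0 1 0 0
0 0 0 0

After press 5 at (0,0):
0 0 1 0
1 0 1 0
0 1 1 0
0 1 0 0
0 0 0 0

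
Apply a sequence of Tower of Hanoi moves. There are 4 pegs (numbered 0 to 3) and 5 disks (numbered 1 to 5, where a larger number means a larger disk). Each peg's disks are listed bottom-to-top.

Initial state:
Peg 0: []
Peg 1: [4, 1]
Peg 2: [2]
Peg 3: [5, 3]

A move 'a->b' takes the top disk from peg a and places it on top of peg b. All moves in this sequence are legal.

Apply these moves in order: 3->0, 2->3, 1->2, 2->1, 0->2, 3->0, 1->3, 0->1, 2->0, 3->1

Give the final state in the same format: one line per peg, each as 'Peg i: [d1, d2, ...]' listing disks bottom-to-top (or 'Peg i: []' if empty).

After move 1 (3->0):
Peg 0: [3]
Peg 1: [4, 1]
Peg 2: [2]
Peg 3: [5]

After move 2 (2->3):
Peg 0: [3]
Peg 1: [4, 1]
Peg 2: []
Peg 3: [5, 2]

After move 3 (1->2):
Peg 0: [3]
Peg 1: [4]
Peg 2: [1]
Peg 3: [5, 2]

After move 4 (2->1):
Peg 0: [3]
Peg 1: [4, 1]
Peg 2: []
Peg 3: [5, 2]

After move 5 (0->2):
Peg 0: []
Peg 1: [4, 1]
Peg 2: [3]
Peg 3: [5, 2]

After move 6 (3->0):
Peg 0: [2]
Peg 1: [4, 1]
Peg 2: [3]
Peg 3: [5]

After move 7 (1->3):
Peg 0: [2]
Peg 1: [4]
Peg 2: [3]
Peg 3: [5, 1]

After move 8 (0->1):
Peg 0: []
Peg 1: [4, 2]
Peg 2: [3]
Peg 3: [5, 1]

After move 9 (2->0):
Peg 0: [3]
Peg 1: [4, 2]
Peg 2: []
Peg 3: [5, 1]

After move 10 (3->1):
Peg 0: [3]
Peg 1: [4, 2, 1]
Peg 2: []
Peg 3: [5]

Answer: Peg 0: [3]
Peg 1: [4, 2, 1]
Peg 2: []
Peg 3: [5]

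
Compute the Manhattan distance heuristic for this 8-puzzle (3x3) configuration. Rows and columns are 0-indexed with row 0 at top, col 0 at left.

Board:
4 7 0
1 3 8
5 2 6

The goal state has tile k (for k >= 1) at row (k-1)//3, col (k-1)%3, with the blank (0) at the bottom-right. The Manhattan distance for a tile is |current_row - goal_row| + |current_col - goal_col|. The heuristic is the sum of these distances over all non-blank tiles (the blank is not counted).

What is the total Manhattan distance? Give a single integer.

Tile 4: (0,0)->(1,0) = 1
Tile 7: (0,1)->(2,0) = 3
Tile 1: (1,0)->(0,0) = 1
Tile 3: (1,1)->(0,2) = 2
Tile 8: (1,2)->(2,1) = 2
Tile 5: (2,0)->(1,1) = 2
Tile 2: (2,1)->(0,1) = 2
Tile 6: (2,2)->(1,2) = 1
Sum: 1 + 3 + 1 + 2 + 2 + 2 + 2 + 1 = 14

Answer: 14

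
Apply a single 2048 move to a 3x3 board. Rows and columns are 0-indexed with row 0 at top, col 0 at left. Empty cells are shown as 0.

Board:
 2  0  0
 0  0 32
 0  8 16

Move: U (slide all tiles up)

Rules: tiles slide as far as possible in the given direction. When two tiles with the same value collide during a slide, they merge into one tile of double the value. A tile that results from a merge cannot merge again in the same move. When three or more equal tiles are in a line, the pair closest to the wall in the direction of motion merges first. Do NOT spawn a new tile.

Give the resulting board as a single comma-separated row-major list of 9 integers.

Answer: 2, 8, 32, 0, 0, 16, 0, 0, 0

Derivation:
Slide up:
col 0: [2, 0, 0] -> [2, 0, 0]
col 1: [0, 0, 8] -> [8, 0, 0]
col 2: [0, 32, 16] -> [32, 16, 0]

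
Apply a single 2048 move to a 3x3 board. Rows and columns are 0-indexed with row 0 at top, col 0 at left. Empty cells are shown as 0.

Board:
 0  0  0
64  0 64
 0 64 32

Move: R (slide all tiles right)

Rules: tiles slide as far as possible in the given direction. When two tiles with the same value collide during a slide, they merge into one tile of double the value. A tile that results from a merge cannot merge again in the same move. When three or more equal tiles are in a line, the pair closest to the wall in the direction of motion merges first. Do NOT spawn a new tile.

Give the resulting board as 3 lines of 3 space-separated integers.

Answer:   0   0   0
  0   0 128
  0  64  32

Derivation:
Slide right:
row 0: [0, 0, 0] -> [0, 0, 0]
row 1: [64, 0, 64] -> [0, 0, 128]
row 2: [0, 64, 32] -> [0, 64, 32]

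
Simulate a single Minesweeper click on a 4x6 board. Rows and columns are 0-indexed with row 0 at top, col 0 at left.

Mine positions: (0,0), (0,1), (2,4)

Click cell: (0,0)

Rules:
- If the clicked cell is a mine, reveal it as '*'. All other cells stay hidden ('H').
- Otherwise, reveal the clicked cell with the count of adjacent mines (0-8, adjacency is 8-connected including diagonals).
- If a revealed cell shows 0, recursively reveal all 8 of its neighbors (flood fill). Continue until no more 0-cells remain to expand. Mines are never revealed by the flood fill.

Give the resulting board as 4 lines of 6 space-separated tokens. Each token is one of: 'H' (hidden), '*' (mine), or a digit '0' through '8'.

* H H H H H
H H H H H H
H H H H H H
H H H H H H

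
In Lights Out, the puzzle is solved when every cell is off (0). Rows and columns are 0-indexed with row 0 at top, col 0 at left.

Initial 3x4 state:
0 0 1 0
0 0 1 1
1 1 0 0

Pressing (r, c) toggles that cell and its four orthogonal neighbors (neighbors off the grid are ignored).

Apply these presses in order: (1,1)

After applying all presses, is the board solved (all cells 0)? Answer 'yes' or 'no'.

After press 1 at (1,1):
0 1 1 0
1 1 0 1
1 0 0 0

Lights still on: 6

Answer: no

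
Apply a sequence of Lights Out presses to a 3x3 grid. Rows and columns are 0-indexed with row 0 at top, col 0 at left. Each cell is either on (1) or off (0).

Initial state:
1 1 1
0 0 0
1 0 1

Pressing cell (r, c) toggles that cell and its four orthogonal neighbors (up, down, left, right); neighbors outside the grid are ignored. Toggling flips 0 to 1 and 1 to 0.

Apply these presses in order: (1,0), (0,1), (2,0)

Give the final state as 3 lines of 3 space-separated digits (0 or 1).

Answer: 1 0 0
0 0 0
1 1 1

Derivation:
After press 1 at (1,0):
0 1 1
1 1 0
0 0 1

After press 2 at (0,1):
1 0 0
1 0 0
0 0 1

After press 3 at (2,0):
1 0 0
0 0 0
1 1 1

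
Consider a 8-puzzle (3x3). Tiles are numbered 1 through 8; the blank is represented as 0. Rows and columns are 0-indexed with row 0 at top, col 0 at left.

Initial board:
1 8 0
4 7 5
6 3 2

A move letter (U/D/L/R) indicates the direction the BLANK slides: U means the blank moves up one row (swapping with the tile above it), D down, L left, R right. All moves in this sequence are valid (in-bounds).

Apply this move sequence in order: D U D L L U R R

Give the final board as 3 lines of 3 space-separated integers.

After move 1 (D):
1 8 5
4 7 0
6 3 2

After move 2 (U):
1 8 0
4 7 5
6 3 2

After move 3 (D):
1 8 5
4 7 0
6 3 2

After move 4 (L):
1 8 5
4 0 7
6 3 2

After move 5 (L):
1 8 5
0 4 7
6 3 2

After move 6 (U):
0 8 5
1 4 7
6 3 2

After move 7 (R):
8 0 5
1 4 7
6 3 2

After move 8 (R):
8 5 0
1 4 7
6 3 2

Answer: 8 5 0
1 4 7
6 3 2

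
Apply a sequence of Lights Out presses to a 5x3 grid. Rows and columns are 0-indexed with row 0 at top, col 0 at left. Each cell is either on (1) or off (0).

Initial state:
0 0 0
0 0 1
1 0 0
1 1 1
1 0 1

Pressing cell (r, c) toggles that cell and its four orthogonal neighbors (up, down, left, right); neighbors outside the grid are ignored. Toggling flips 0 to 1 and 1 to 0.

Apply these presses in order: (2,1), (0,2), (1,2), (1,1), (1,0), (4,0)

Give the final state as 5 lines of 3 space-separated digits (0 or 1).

Answer: 1 0 0
0 0 0
1 0 0
0 0 1
0 1 1

Derivation:
After press 1 at (2,1):
0 0 0
0 1 1
0 1 1
1 0 1
1 0 1

After press 2 at (0,2):
0 1 1
0 1 0
0 1 1
1 0 1
1 0 1

After press 3 at (1,2):
0 1 0
0 0 1
0 1 0
1 0 1
1 0 1

After press 4 at (1,1):
0 0 0
1 1 0
0 0 0
1 0 1
1 0 1

After press 5 at (1,0):
1 0 0
0 0 0
1 0 0
1 0 1
1 0 1

After press 6 at (4,0):
1 0 0
0 0 0
1 0 0
0 0 1
0 1 1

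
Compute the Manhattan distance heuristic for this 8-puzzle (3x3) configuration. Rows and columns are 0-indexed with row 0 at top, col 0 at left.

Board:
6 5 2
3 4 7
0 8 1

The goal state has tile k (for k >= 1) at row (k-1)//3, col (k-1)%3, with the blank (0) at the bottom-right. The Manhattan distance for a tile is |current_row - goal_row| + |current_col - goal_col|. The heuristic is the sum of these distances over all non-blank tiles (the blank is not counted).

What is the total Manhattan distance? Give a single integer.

Answer: 16

Derivation:
Tile 6: (0,0)->(1,2) = 3
Tile 5: (0,1)->(1,1) = 1
Tile 2: (0,2)->(0,1) = 1
Tile 3: (1,0)->(0,2) = 3
Tile 4: (1,1)->(1,0) = 1
Tile 7: (1,2)->(2,0) = 3
Tile 8: (2,1)->(2,1) = 0
Tile 1: (2,2)->(0,0) = 4
Sum: 3 + 1 + 1 + 3 + 1 + 3 + 0 + 4 = 16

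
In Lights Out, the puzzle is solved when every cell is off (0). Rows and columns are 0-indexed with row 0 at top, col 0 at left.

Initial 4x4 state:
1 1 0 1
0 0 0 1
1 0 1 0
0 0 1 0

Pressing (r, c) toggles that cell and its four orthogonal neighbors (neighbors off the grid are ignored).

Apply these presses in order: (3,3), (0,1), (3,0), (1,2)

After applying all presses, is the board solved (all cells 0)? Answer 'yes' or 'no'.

Answer: no

Derivation:
After press 1 at (3,3):
1 1 0 1
0 0 0 1
1 0 1 1
0 0 0 1

After press 2 at (0,1):
0 0 1 1
0 1 0 1
1 0 1 1
0 0 0 1

After press 3 at (3,0):
0 0 1 1
0 1 0 1
0 0 1 1
1 1 0 1

After press 4 at (1,2):
0 0 0 1
0 0 1 0
0 0 0 1
1 1 0 1

Lights still on: 6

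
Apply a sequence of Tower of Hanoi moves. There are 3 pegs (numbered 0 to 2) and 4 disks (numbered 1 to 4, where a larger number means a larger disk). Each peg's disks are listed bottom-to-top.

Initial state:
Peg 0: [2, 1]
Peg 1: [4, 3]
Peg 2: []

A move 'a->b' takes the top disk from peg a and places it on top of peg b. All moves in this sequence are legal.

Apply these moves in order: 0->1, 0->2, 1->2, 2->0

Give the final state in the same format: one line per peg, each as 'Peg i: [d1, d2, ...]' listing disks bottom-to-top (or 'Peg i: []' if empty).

Answer: Peg 0: [1]
Peg 1: [4, 3]
Peg 2: [2]

Derivation:
After move 1 (0->1):
Peg 0: [2]
Peg 1: [4, 3, 1]
Peg 2: []

After move 2 (0->2):
Peg 0: []
Peg 1: [4, 3, 1]
Peg 2: [2]

After move 3 (1->2):
Peg 0: []
Peg 1: [4, 3]
Peg 2: [2, 1]

After move 4 (2->0):
Peg 0: [1]
Peg 1: [4, 3]
Peg 2: [2]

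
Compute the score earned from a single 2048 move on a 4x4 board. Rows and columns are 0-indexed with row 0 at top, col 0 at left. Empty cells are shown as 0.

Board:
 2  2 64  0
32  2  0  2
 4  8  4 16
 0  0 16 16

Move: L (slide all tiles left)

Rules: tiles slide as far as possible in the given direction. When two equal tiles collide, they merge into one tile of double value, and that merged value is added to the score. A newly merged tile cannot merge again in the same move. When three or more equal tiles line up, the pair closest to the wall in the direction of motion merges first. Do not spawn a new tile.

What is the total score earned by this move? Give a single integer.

Answer: 40

Derivation:
Slide left:
row 0: [2, 2, 64, 0] -> [4, 64, 0, 0]  score +4 (running 4)
row 1: [32, 2, 0, 2] -> [32, 4, 0, 0]  score +4 (running 8)
row 2: [4, 8, 4, 16] -> [4, 8, 4, 16]  score +0 (running 8)
row 3: [0, 0, 16, 16] -> [32, 0, 0, 0]  score +32 (running 40)
Board after move:
 4 64  0  0
32  4  0  0
 4  8  4 16
32  0  0  0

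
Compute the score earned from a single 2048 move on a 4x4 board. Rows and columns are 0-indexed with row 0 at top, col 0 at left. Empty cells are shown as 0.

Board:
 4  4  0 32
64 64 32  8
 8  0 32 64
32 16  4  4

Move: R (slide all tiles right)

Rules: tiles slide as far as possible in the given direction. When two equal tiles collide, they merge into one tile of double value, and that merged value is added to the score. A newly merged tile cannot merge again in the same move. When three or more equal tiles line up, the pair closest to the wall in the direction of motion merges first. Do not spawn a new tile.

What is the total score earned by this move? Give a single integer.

Slide right:
row 0: [4, 4, 0, 32] -> [0, 0, 8, 32]  score +8 (running 8)
row 1: [64, 64, 32, 8] -> [0, 128, 32, 8]  score +128 (running 136)
row 2: [8, 0, 32, 64] -> [0, 8, 32, 64]  score +0 (running 136)
row 3: [32, 16, 4, 4] -> [0, 32, 16, 8]  score +8 (running 144)
Board after move:
  0   0   8  32
  0 128  32   8
  0   8  32  64
  0  32  16   8

Answer: 144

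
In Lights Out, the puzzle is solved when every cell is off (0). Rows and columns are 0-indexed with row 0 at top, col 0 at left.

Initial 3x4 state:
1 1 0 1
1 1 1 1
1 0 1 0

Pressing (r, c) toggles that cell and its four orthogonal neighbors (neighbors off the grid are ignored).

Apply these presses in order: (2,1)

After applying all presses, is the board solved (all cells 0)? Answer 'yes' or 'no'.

Answer: no

Derivation:
After press 1 at (2,1):
1 1 0 1
1 0 1 1
0 1 0 0

Lights still on: 7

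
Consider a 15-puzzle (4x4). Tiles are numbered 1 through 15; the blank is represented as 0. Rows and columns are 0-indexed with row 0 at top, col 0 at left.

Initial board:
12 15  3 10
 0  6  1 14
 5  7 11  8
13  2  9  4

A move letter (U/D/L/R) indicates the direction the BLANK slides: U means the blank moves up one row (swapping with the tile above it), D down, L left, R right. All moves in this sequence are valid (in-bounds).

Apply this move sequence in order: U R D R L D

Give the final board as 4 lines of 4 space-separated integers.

After move 1 (U):
 0 15  3 10
12  6  1 14
 5  7 11  8
13  2  9  4

After move 2 (R):
15  0  3 10
12  6  1 14
 5  7 11  8
13  2  9  4

After move 3 (D):
15  6  3 10
12  0  1 14
 5  7 11  8
13  2  9  4

After move 4 (R):
15  6  3 10
12  1  0 14
 5  7 11  8
13  2  9  4

After move 5 (L):
15  6  3 10
12  0  1 14
 5  7 11  8
13  2  9  4

After move 6 (D):
15  6  3 10
12  7  1 14
 5  0 11  8
13  2  9  4

Answer: 15  6  3 10
12  7  1 14
 5  0 11  8
13  2  9  4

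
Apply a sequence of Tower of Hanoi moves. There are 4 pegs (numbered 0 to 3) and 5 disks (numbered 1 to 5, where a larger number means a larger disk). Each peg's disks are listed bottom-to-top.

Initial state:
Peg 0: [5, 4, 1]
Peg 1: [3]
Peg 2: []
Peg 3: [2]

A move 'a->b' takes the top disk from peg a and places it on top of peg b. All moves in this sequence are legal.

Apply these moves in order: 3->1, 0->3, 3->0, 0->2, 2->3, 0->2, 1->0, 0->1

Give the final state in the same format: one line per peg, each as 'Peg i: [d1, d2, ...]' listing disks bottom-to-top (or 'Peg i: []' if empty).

Answer: Peg 0: [5]
Peg 1: [3, 2]
Peg 2: [4]
Peg 3: [1]

Derivation:
After move 1 (3->1):
Peg 0: [5, 4, 1]
Peg 1: [3, 2]
Peg 2: []
Peg 3: []

After move 2 (0->3):
Peg 0: [5, 4]
Peg 1: [3, 2]
Peg 2: []
Peg 3: [1]

After move 3 (3->0):
Peg 0: [5, 4, 1]
Peg 1: [3, 2]
Peg 2: []
Peg 3: []

After move 4 (0->2):
Peg 0: [5, 4]
Peg 1: [3, 2]
Peg 2: [1]
Peg 3: []

After move 5 (2->3):
Peg 0: [5, 4]
Peg 1: [3, 2]
Peg 2: []
Peg 3: [1]

After move 6 (0->2):
Peg 0: [5]
Peg 1: [3, 2]
Peg 2: [4]
Peg 3: [1]

After move 7 (1->0):
Peg 0: [5, 2]
Peg 1: [3]
Peg 2: [4]
Peg 3: [1]

After move 8 (0->1):
Peg 0: [5]
Peg 1: [3, 2]
Peg 2: [4]
Peg 3: [1]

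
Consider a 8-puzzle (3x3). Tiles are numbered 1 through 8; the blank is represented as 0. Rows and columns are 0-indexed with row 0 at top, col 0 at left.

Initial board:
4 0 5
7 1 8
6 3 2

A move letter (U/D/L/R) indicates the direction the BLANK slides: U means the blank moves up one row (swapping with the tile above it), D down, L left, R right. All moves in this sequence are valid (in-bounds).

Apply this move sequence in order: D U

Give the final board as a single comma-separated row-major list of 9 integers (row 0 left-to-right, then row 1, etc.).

After move 1 (D):
4 1 5
7 0 8
6 3 2

After move 2 (U):
4 0 5
7 1 8
6 3 2

Answer: 4, 0, 5, 7, 1, 8, 6, 3, 2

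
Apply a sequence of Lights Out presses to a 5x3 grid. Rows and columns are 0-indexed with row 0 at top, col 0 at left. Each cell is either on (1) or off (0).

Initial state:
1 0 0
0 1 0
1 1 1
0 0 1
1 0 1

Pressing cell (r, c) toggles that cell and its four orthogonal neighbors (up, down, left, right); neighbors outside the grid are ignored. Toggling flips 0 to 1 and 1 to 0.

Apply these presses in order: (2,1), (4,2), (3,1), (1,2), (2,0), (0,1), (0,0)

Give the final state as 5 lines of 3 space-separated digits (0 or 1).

Answer: 1 0 0
0 0 1
1 0 1
0 0 1
1 0 0

Derivation:
After press 1 at (2,1):
1 0 0
0 0 0
0 0 0
0 1 1
1 0 1

After press 2 at (4,2):
1 0 0
0 0 0
0 0 0
0 1 0
1 1 0

After press 3 at (3,1):
1 0 0
0 0 0
0 1 0
1 0 1
1 0 0

After press 4 at (1,2):
1 0 1
0 1 1
0 1 1
1 0 1
1 0 0

After press 5 at (2,0):
1 0 1
1 1 1
1 0 1
0 0 1
1 0 0

After press 6 at (0,1):
0 1 0
1 0 1
1 0 1
0 0 1
1 0 0

After press 7 at (0,0):
1 0 0
0 0 1
1 0 1
0 0 1
1 0 0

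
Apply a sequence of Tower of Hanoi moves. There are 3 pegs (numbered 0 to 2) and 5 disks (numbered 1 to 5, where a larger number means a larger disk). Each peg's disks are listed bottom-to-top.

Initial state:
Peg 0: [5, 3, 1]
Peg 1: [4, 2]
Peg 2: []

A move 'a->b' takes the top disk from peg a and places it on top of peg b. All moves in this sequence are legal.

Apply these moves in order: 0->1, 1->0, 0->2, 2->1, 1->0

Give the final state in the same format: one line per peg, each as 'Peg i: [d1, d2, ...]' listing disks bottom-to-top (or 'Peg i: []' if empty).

Answer: Peg 0: [5, 3, 1]
Peg 1: [4, 2]
Peg 2: []

Derivation:
After move 1 (0->1):
Peg 0: [5, 3]
Peg 1: [4, 2, 1]
Peg 2: []

After move 2 (1->0):
Peg 0: [5, 3, 1]
Peg 1: [4, 2]
Peg 2: []

After move 3 (0->2):
Peg 0: [5, 3]
Peg 1: [4, 2]
Peg 2: [1]

After move 4 (2->1):
Peg 0: [5, 3]
Peg 1: [4, 2, 1]
Peg 2: []

After move 5 (1->0):
Peg 0: [5, 3, 1]
Peg 1: [4, 2]
Peg 2: []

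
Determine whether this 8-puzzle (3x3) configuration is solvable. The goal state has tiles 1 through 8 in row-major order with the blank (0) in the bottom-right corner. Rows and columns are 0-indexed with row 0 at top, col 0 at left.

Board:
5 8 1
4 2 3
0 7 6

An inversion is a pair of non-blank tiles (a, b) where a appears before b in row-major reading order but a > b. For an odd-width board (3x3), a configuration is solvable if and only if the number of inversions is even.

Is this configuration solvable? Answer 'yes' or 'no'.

Inversions (pairs i<j in row-major order where tile[i] > tile[j] > 0): 13
13 is odd, so the puzzle is not solvable.

Answer: no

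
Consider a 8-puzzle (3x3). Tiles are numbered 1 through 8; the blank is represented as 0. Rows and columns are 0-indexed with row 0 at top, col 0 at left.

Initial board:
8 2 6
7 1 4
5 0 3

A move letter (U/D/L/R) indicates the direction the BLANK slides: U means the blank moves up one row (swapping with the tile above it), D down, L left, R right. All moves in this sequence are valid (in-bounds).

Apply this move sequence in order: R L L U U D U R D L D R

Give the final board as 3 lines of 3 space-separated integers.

After move 1 (R):
8 2 6
7 1 4
5 3 0

After move 2 (L):
8 2 6
7 1 4
5 0 3

After move 3 (L):
8 2 6
7 1 4
0 5 3

After move 4 (U):
8 2 6
0 1 4
7 5 3

After move 5 (U):
0 2 6
8 1 4
7 5 3

After move 6 (D):
8 2 6
0 1 4
7 5 3

After move 7 (U):
0 2 6
8 1 4
7 5 3

After move 8 (R):
2 0 6
8 1 4
7 5 3

After move 9 (D):
2 1 6
8 0 4
7 5 3

After move 10 (L):
2 1 6
0 8 4
7 5 3

After move 11 (D):
2 1 6
7 8 4
0 5 3

After move 12 (R):
2 1 6
7 8 4
5 0 3

Answer: 2 1 6
7 8 4
5 0 3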